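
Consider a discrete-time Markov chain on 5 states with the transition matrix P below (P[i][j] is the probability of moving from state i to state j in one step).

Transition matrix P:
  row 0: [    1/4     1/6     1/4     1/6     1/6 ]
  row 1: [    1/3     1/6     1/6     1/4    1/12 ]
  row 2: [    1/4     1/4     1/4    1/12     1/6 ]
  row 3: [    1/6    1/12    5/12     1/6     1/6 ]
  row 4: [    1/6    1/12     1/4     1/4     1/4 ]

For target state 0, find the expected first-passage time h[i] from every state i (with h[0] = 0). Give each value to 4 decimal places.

First-step conditioning: h[0] = 0; for i ≠ 0, h[i] = 1 + Σ_k P[i][k]·h[k].
  h[1] = 1 + 1/6·h[1] + 1/6·h[2] + 1/4·h[3] + 1/12·h[4]
  h[2] = 1 + 1/4·h[1] + 1/4·h[2] + 1/12·h[3] + 1/6·h[4]
  h[3] = 1 + 1/12·h[1] + 5/12·h[2] + 1/6·h[3] + 1/6·h[4]
  h[4] = 1 + 1/12·h[1] + 1/4·h[2] + 1/4·h[3] + 1/4·h[4]
Solving the 4×4 linear system over states ≠ 0 gives exactly h = [0, 986/253, 3182/759, 3512/759, 3572/759] (h[0] = 0 is the target).

h = [0.0000, 3.8972, 4.1924, 4.6271, 4.7062]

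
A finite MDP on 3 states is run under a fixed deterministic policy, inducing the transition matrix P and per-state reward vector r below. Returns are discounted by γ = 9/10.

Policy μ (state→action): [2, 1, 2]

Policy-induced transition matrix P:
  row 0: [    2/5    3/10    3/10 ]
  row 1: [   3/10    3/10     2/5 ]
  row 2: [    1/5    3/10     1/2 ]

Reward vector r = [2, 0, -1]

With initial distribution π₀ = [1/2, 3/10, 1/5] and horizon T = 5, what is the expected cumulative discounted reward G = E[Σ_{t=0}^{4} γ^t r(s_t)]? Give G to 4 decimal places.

G = 1.4427

t=0: π = [0.5000, 0.3000, 0.2000], E[r] = 0.8000, γ^t·E[r] = 0.800000, running G = 0.800000
t=1: π = [0.3300, 0.3000, 0.3700], E[r] = 0.2900, γ^t·E[r] = 0.261000, running G = 1.061000
t=2: π = [0.2960, 0.3000, 0.4040], E[r] = 0.1880, γ^t·E[r] = 0.152280, running G = 1.213280
t=3: π = [0.2892, 0.3000, 0.4108], E[r] = 0.1676, γ^t·E[r] = 0.122180, running G = 1.335460
t=4: π = [0.2878, 0.3000, 0.4122], E[r] = 0.1635, γ^t·E[r] = 0.107285, running G = 1.442746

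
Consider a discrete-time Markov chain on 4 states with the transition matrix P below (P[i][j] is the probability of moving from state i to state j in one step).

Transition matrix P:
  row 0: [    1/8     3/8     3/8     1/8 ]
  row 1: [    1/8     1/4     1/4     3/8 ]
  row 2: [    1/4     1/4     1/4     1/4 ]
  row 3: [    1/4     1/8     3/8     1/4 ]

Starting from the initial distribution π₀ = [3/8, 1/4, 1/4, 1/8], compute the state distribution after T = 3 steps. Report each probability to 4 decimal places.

π = [0.1956, 0.2412, 0.3071, 0.2561]

t=0: π = [0.3750, 0.2500, 0.2500, 0.1250]
t=1: π = [0.1719, 0.2813, 0.3125, 0.2344]
t=2: π = [0.1934, 0.2422, 0.3008, 0.2637]
t=3: π = [0.1956, 0.2412, 0.3071, 0.2561]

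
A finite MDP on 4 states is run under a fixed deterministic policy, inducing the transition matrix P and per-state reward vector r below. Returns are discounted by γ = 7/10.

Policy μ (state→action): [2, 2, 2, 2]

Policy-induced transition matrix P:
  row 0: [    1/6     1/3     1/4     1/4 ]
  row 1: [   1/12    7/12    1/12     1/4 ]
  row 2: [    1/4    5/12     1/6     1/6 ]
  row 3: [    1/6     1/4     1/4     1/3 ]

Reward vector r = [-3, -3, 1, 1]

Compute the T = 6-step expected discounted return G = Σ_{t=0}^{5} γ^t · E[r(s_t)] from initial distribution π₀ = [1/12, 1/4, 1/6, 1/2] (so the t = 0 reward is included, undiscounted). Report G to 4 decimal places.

t=0: π = [0.0833, 0.2500, 0.1667, 0.5000], E[r] = -0.3333, γ^t·E[r] = -0.333333, running G = -0.333333
t=1: π = [0.1597, 0.3681, 0.1944, 0.2778], E[r] = -1.1111, γ^t·E[r] = -0.777778, running G = -1.111111
t=2: π = [0.1522, 0.4184, 0.1725, 0.2569], E[r] = -1.2824, γ^t·E[r] = -0.628380, running G = -1.739491
t=3: π = [0.1462, 0.4309, 0.1659, 0.2570], E[r] = -1.3083, γ^t·E[r] = -0.448732, running G = -2.188223
t=4: π = [0.1446, 0.4335, 0.1644, 0.2576], E[r] = -1.3122, γ^t·E[r] = -0.315054, running G = -2.503277
t=5: π = [0.1442, 0.4339, 0.1641, 0.2578], E[r] = -1.3127, γ^t·E[r] = -0.220622, running G = -2.723899

G = -2.7239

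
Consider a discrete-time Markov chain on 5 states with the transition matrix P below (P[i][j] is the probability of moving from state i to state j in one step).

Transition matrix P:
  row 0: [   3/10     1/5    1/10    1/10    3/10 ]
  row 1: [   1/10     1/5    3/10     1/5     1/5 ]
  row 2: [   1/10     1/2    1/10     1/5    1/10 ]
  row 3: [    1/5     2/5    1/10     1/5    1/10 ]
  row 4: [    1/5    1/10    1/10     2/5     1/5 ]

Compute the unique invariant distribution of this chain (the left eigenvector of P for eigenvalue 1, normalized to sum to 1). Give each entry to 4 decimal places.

Balance equations π_j = Σ_i π_i·P[i][j]:
  π_0 = 3/10·π_0 + 1/10·π_1 + 1/10·π_2 + 1/5·π_3 + 1/5·π_4
  π_1 = 1/5·π_0 + 1/5·π_1 + 1/2·π_2 + 2/5·π_3 + 1/10·π_4
  π_2 = 1/10·π_0 + 3/10·π_1 + 1/10·π_2 + 1/10·π_3 + 1/10·π_4
  π_3 = 1/10·π_0 + 1/5·π_1 + 1/5·π_2 + 1/5·π_3 + 2/5·π_4
  normalize: π_0 + π_1 + π_2 + π_3 + π_4 = 1
Solving the linear system gives exactly π = [139/795, 173/636, 491/3180, 139/636, 191/1060].

π = [0.1748, 0.2720, 0.1544, 0.2186, 0.1802]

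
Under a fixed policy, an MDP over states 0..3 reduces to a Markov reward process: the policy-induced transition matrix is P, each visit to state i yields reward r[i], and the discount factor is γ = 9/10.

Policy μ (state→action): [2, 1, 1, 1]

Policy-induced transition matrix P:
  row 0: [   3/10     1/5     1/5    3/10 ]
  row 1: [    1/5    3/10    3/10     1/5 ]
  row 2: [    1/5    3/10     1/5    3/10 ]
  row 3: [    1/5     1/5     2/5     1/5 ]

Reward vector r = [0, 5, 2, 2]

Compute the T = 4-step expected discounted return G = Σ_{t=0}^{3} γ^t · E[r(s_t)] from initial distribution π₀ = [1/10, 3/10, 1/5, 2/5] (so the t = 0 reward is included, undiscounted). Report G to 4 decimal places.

G = 8.3679

t=0: π = [0.1000, 0.3000, 0.2000, 0.4000], E[r] = 2.7000, γ^t·E[r] = 2.700000, running G = 2.700000
t=1: π = [0.2100, 0.2500, 0.3100, 0.2300], E[r] = 2.3300, γ^t·E[r] = 2.097000, running G = 4.797000
t=2: π = [0.2210, 0.2560, 0.2710, 0.2520], E[r] = 2.3260, γ^t·E[r] = 1.884060, running G = 6.681060
t=3: π = [0.2221, 0.2527, 0.2760, 0.2492], E[r] = 2.3139, γ^t·E[r] = 1.686833, running G = 8.367893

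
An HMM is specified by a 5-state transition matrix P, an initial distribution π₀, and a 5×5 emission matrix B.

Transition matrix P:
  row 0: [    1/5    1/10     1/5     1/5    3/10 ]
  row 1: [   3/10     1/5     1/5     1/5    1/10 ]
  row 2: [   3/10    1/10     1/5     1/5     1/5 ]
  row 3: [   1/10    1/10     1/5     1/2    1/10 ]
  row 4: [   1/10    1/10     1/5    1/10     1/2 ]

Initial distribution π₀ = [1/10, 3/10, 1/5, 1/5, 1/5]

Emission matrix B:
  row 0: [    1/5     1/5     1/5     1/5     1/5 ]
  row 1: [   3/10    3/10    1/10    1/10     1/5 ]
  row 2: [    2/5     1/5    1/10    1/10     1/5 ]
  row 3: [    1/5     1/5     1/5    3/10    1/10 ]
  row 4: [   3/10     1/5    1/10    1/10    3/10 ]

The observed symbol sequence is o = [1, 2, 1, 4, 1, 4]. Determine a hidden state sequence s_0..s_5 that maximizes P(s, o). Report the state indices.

t=0: δ = [2.000e-02, 9.000e-02, 4.000e-02, 4.000e-02, 4.000e-02]  (obs o_0=1)
t=1: δ = [5.400e-03, 1.800e-03, 1.800e-03, 4.000e-03, 2.000e-03]  ψ = [1, 1, 1, 3, 4]  (obs o_1=2)
t=2: δ = [2.160e-04, 1.620e-04, 2.160e-04, 4.000e-04, 3.240e-04]  ψ = [0, 0, 0, 3, 0]  (obs o_2=1)
t=3: δ = [1.296e-05, 8.000e-06, 1.600e-05, 2.000e-05, 4.860e-05]  ψ = [2, 3, 3, 3, 4]  (obs o_3=4)
t=4: δ = [9.720e-07, 1.458e-06, 1.944e-06, 2.000e-06, 4.860e-06]  ψ = [4, 4, 4, 3, 4]  (obs o_4=1)
t=5: δ = [1.166e-07, 9.720e-08, 1.944e-07, 1.000e-07, 7.290e-07]  ψ = [2, 4, 4, 3, 4]  (obs o_5=4)
backtrack: best end state = 4; path = [1, 0, 4, 4, 4, 4]

path = [1, 0, 4, 4, 4, 4]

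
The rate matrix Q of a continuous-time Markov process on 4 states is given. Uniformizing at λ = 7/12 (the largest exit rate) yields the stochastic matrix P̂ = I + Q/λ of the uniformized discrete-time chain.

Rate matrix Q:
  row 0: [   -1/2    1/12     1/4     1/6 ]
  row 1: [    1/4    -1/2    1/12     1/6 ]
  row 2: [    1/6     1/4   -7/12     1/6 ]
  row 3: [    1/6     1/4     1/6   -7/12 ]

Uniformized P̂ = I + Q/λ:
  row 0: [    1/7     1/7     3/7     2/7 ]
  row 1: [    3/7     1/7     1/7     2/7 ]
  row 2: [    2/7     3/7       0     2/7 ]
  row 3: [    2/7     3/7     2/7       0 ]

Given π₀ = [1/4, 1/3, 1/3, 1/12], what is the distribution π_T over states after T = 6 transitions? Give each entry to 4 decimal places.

t=0: π = [0.2500, 0.3333, 0.3333, 0.0833]
t=1: π = [0.2976, 0.2619, 0.1786, 0.2619]
t=2: π = [0.2806, 0.2687, 0.2398, 0.2109]
t=3: π = [0.2840, 0.2716, 0.2189, 0.2255]
t=4: π = [0.2839, 0.2698, 0.2249, 0.2213]
t=5: π = [0.2837, 0.2704, 0.2235, 0.2225]
t=6: π = [0.2838, 0.2703, 0.2238, 0.2221]

π = [0.2838, 0.2703, 0.2238, 0.2221]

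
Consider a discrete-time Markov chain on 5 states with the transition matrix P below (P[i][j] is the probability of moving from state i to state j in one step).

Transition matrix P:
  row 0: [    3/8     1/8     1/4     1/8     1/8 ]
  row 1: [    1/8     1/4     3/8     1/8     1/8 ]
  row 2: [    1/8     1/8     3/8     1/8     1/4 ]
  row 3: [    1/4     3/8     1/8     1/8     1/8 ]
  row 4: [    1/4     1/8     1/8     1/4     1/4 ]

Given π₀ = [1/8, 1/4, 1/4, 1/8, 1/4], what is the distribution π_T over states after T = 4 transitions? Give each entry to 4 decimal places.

π = [0.2213, 0.1851, 0.2653, 0.1476, 0.1807]

t=0: π = [0.1250, 0.2500, 0.2500, 0.1250, 0.2500]
t=1: π = [0.2031, 0.1875, 0.2656, 0.1563, 0.1875]
t=2: π = [0.2188, 0.1875, 0.2637, 0.1484, 0.1816]
t=3: π = [0.2209, 0.1855, 0.2651, 0.1477, 0.1807]
t=4: π = [0.2213, 0.1851, 0.2653, 0.1476, 0.1807]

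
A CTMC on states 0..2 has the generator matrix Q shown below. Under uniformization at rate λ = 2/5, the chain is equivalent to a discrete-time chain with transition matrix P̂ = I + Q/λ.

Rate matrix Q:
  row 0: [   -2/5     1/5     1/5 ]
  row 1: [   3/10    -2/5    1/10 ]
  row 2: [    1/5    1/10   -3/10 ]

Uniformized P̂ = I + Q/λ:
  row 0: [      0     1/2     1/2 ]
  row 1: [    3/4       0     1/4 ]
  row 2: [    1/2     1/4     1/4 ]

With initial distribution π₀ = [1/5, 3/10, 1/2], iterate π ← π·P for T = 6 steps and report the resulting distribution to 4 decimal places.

t=0: π = [0.2000, 0.3000, 0.5000]
t=1: π = [0.4750, 0.2250, 0.3000]
t=2: π = [0.3188, 0.3125, 0.3688]
t=3: π = [0.4188, 0.2516, 0.3297]
t=4: π = [0.3535, 0.2918, 0.3547]
t=5: π = [0.3962, 0.2654, 0.3384]
t=6: π = [0.3683, 0.2827, 0.3490]

π = [0.3683, 0.2827, 0.3490]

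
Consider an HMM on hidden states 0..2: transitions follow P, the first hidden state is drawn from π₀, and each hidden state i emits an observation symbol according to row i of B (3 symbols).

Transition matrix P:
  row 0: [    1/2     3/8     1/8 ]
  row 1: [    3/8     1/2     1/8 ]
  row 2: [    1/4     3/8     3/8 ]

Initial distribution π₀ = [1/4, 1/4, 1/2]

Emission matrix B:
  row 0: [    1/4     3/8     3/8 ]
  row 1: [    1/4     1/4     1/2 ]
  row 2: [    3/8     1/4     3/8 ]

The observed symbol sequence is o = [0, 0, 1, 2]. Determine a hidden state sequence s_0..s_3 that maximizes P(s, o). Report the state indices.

path = [2, 2, 1, 1]

t=0: δ = [6.250e-02, 6.250e-02, 1.875e-01]  (obs o_0=0)
t=1: δ = [1.172e-02, 1.758e-02, 2.637e-02]  ψ = [2, 2, 2]  (obs o_1=0)
t=2: δ = [2.472e-03, 2.472e-03, 2.472e-03]  ψ = [1, 2, 2]  (obs o_2=1)
t=3: δ = [4.635e-04, 6.180e-04, 3.476e-04]  ψ = [0, 1, 2]  (obs o_3=2)
backtrack: best end state = 1; path = [2, 2, 1, 1]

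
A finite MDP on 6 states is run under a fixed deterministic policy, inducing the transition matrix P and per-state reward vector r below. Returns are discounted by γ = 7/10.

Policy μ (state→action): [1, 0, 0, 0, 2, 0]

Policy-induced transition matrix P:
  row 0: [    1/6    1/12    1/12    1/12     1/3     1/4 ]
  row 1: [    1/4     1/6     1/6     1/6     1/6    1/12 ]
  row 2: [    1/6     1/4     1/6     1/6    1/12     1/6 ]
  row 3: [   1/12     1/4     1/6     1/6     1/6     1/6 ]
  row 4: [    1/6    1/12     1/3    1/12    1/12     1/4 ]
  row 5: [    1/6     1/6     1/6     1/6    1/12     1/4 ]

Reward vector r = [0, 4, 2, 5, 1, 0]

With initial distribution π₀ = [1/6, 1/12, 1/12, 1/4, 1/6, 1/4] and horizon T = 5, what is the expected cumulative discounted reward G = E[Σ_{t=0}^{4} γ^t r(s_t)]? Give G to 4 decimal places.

t=0: π = [0.1667, 0.0833, 0.0833, 0.2500, 0.1667, 0.2500], E[r] = 1.9167, γ^t·E[r] = 1.916667, running G = 1.916667
t=1: π = [0.1528, 0.1667, 0.1806, 0.1389, 0.1528, 0.2083], E[r] = 1.8750, γ^t·E[r] = 1.312500, running G = 3.229167
t=2: π = [0.1690, 0.1678, 0.1794, 0.1412, 0.1470, 0.1956], E[r] = 1.8831, γ^t·E[r] = 0.922720, running G = 4.151887
t=3: π = [0.1689, 0.1671, 0.1771, 0.1403, 0.1513, 0.1953], E[r] = 1.8754, γ^t·E[r] = 0.643257, running G = 4.795144
t=4: π = [0.1689, 0.1664, 0.1778, 0.1400, 0.1512, 0.1957], E[r] = 1.8724, γ^t·E[r] = 0.449574, running G = 5.244718

G = 5.2447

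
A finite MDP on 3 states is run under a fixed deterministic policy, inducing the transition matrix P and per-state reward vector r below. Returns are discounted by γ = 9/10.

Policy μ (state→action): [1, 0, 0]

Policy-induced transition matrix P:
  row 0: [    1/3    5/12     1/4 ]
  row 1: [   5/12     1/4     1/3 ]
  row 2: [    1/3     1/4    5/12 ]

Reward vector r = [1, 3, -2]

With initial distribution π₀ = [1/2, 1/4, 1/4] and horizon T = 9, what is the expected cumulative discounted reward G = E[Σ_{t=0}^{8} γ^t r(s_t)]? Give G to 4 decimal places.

t=0: π = [0.5000, 0.2500, 0.2500], E[r] = 0.7500, γ^t·E[r] = 0.750000, running G = 0.750000
t=1: π = [0.3542, 0.3333, 0.3125], E[r] = 0.7292, γ^t·E[r] = 0.656250, running G = 1.406250
t=2: π = [0.3611, 0.3090, 0.3299], E[r] = 0.6285, γ^t·E[r] = 0.509063, running G = 1.915313
t=3: π = [0.3591, 0.3102, 0.3307], E[r] = 0.6282, γ^t·E[r] = 0.457945, running G = 2.373258
t=4: π = [0.3592, 0.3098, 0.3310], E[r] = 0.6268, γ^t·E[r] = 0.411233, running G = 2.784491
t=5: π = [0.3592, 0.3099, 0.3310], E[r] = 0.6268, γ^t·E[r] = 0.370108, running G = 3.154599
t=6: π = [0.3592, 0.3099, 0.3310], E[r] = 0.6268, γ^t·E[r] = 0.333086, running G = 3.487685
t=7: π = [0.3592, 0.3099, 0.3310], E[r] = 0.6268, γ^t·E[r] = 0.299778, running G = 3.787463
t=8: π = [0.3592, 0.3099, 0.3310], E[r] = 0.6268, γ^t·E[r] = 0.269800, running G = 4.057263

G = 4.0573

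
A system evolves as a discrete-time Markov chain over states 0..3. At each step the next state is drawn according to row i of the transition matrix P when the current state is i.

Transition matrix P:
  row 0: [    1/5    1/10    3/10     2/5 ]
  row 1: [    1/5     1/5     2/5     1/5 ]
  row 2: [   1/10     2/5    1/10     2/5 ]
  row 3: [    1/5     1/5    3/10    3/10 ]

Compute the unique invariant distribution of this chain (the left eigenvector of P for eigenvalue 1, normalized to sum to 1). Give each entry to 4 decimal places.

π = [0.1730, 0.2366, 0.2697, 0.3206]

Balance equations π_j = Σ_i π_i·P[i][j]:
  π_0 = 1/5·π_0 + 1/5·π_1 + 1/10·π_2 + 1/5·π_3
  π_1 = 1/10·π_0 + 1/5·π_1 + 2/5·π_2 + 1/5·π_3
  π_2 = 3/10·π_0 + 2/5·π_1 + 1/10·π_2 + 3/10·π_3
  normalize: π_0 + π_1 + π_2 + π_3 = 1
Solving the linear system gives exactly π = [68/393, 31/131, 106/393, 42/131].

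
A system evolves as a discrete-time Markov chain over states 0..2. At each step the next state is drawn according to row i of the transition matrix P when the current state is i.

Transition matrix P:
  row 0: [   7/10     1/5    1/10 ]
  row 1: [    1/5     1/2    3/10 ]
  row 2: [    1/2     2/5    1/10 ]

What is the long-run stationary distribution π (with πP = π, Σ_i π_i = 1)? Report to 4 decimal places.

Balance equations π_j = Σ_i π_i·P[i][j]:
  π_0 = 7/10·π_0 + 1/5·π_1 + 1/2·π_2
  π_1 = 1/5·π_0 + 1/2·π_1 + 2/5·π_2
  normalize: π_0 + π_1 + π_2 = 1
Solving the linear system gives exactly π = [1/2, 1/3, 1/6].

π = [0.5000, 0.3333, 0.1667]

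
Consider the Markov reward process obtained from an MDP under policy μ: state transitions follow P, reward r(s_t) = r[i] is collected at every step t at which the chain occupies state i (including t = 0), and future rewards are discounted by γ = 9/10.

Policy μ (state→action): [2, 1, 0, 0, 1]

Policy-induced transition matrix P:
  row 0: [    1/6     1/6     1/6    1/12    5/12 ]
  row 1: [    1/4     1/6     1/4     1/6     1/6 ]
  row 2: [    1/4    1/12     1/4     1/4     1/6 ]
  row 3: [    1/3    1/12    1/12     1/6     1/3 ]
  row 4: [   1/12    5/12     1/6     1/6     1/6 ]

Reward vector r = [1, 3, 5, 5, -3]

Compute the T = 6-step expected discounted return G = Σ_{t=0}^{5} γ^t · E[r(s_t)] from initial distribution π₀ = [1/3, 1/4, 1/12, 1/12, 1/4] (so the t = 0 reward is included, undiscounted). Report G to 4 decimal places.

G = 7.8094

t=0: π = [0.3333, 0.2500, 0.0833, 0.0833, 0.2500], E[r] = 1.1667, γ^t·E[r] = 1.166667, running G = 1.166667
t=1: π = [0.1875, 0.2153, 0.1875, 0.1458, 0.2639], E[r] = 1.7083, γ^t·E[r] = 1.537500, running G = 2.704167
t=2: π = [0.2025, 0.2049, 0.1881, 0.1667, 0.2378], E[r] = 1.8773, γ^t·E[r] = 1.520625, running G = 4.224792
t=3: π = [0.2074, 0.1966, 0.1855, 0.1655, 0.2451], E[r] = 1.8167, γ^t·E[r] = 1.324406, running G = 5.549198
t=4: π = [0.2057, 0.1987, 0.1847, 0.1648, 0.2461], E[r] = 1.8113, γ^t·E[r] = 1.188390, running G = 6.737588
t=5: π = [0.2056, 0.1991, 0.1849, 0.1649, 0.2456], E[r] = 1.8151, γ^t·E[r] = 1.071797, running G = 7.809385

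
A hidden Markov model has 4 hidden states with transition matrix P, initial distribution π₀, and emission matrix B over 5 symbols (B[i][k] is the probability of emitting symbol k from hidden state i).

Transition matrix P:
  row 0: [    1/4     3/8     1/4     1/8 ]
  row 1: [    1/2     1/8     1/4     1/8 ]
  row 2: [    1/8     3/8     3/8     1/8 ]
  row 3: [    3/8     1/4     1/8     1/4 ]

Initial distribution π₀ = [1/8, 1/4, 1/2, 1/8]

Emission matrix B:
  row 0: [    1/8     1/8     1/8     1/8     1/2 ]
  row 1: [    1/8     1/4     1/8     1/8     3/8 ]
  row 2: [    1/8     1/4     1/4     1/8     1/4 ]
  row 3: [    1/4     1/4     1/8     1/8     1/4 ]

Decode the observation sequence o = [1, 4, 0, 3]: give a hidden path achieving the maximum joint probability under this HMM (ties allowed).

path = [2, 1, 0, 1]

t=0: δ = [1.562e-02, 6.250e-02, 1.250e-01, 3.125e-02]  (obs o_0=1)
t=1: δ = [1.562e-02, 1.758e-02, 1.172e-02, 3.906e-03]  ψ = [1, 2, 2, 2]  (obs o_1=4)
t=2: δ = [1.099e-03, 7.324e-04, 5.493e-04, 5.493e-04]  ψ = [1, 0, 1, 1]  (obs o_2=0)
t=3: δ = [4.578e-05, 5.150e-05, 3.433e-05, 1.717e-05]  ψ = [1, 0, 0, 0]  (obs o_3=3)
backtrack: best end state = 1; path = [2, 1, 0, 1]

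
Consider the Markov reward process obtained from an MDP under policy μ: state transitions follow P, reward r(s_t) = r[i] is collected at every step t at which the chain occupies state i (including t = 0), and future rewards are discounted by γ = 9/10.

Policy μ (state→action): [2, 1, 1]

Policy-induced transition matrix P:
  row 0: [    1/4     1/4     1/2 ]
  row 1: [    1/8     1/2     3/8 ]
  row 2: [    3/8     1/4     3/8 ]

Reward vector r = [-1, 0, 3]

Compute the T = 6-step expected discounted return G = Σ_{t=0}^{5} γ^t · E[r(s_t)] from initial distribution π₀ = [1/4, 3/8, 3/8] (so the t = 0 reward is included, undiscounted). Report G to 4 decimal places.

G = 4.4275

t=0: π = [0.2500, 0.3750, 0.3750], E[r] = 0.8750, γ^t·E[r] = 0.875000, running G = 0.875000
t=1: π = [0.2500, 0.3438, 0.4063], E[r] = 0.9688, γ^t·E[r] = 0.871875, running G = 1.746875
t=2: π = [0.2578, 0.3359, 0.4063], E[r] = 0.9609, γ^t·E[r] = 0.778359, running G = 2.525234
t=3: π = [0.2588, 0.3340, 0.4072], E[r] = 0.9629, γ^t·E[r] = 0.701947, running G = 3.227182
t=4: π = [0.2592, 0.3335, 0.4073], E[r] = 0.9629, γ^t·E[r] = 0.631753, running G = 3.858934
t=5: π = [0.2592, 0.3334, 0.4074], E[r] = 0.9630, γ^t·E[r] = 0.568613, running G = 4.427548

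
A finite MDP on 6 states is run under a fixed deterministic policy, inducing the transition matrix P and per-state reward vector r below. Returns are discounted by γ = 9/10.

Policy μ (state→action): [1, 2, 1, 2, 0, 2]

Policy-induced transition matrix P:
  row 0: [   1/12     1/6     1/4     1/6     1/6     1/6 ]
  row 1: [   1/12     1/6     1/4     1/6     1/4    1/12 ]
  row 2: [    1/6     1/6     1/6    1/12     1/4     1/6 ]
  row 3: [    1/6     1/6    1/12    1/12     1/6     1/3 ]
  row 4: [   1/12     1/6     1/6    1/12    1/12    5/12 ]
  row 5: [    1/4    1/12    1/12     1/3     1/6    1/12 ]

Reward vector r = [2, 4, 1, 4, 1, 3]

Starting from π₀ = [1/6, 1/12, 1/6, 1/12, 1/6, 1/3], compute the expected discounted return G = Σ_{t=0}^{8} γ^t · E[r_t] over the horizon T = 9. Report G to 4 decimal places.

t=0: π = [0.1667, 0.0833, 0.1667, 0.0833, 0.1667, 0.3333], E[r] = 2.3333, γ^t·E[r] = 2.333333, running G = 2.333333
t=1: π = [0.1597, 0.1389, 0.1528, 0.1875, 0.1736, 0.1875], E[r] = 2.5139, γ^t·E[r] = 2.262500, running G = 4.595833
t=2: π = [0.1429, 0.1510, 0.1603, 0.1551, 0.1765, 0.2141], E[r] = 2.4896, γ^t·E[r] = 2.016563, running G = 6.612396
t=3: π = [0.1453, 0.1488, 0.1604, 0.1614, 0.1779, 0.2062], E[r] = 2.4883, γ^t·E[r] = 1.813957, running G = 8.426353
t=4: π = [0.1445, 0.1495, 0.1605, 0.1594, 0.1776, 0.2084], E[r] = 2.4881, γ^t·E[r] = 1.632411, running G = 10.058764
t=5: π = [0.1447, 0.1493, 0.1605, 0.1599, 0.1777, 0.2078], E[r] = 2.4881, γ^t·E[r] = 1.469184, running G = 11.527948
t=6: π = [0.1447, 0.1493, 0.1605, 0.1598, 0.1777, 0.2080], E[r] = 2.4881, γ^t·E[r] = 1.322261, running G = 12.850209
t=7: π = [0.1447, 0.1493, 0.1605, 0.1598, 0.1777, 0.2079], E[r] = 2.4881, γ^t·E[r] = 1.190036, running G = 14.040245
t=8: π = [0.1447, 0.1493, 0.1605, 0.1598, 0.1777, 0.2080], E[r] = 2.4881, γ^t·E[r] = 1.071032, running G = 15.111276

G = 15.1113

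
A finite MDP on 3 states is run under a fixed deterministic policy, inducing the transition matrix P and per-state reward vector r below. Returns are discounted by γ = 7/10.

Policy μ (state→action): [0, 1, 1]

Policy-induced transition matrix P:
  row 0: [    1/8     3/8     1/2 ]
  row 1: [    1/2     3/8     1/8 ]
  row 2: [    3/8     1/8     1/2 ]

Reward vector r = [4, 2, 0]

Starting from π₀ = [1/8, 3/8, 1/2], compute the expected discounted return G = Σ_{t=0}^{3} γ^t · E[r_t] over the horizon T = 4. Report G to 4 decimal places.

t=0: π = [0.1250, 0.3750, 0.5000], E[r] = 1.2500, γ^t·E[r] = 1.250000, running G = 1.250000
t=1: π = [0.3906, 0.2500, 0.3594], E[r] = 2.0625, γ^t·E[r] = 1.443750, running G = 2.693750
t=2: π = [0.3086, 0.2852, 0.4063], E[r] = 1.8047, γ^t·E[r] = 0.884297, running G = 3.578047
t=3: π = [0.3335, 0.2734, 0.3931], E[r] = 1.8809, γ^t·E[r] = 0.645135, running G = 4.223182

G = 4.2232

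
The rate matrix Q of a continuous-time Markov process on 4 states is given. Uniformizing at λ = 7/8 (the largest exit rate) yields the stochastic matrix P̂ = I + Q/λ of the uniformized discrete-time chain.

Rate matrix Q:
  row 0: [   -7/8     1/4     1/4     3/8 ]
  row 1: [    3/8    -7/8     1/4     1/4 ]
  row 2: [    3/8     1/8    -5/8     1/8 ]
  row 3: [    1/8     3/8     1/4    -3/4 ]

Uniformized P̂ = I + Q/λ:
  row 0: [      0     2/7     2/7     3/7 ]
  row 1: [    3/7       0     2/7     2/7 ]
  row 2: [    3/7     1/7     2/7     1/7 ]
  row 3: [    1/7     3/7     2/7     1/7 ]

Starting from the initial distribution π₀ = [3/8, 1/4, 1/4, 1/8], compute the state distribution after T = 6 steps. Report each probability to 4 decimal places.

π = [0.2507, 0.2178, 0.2857, 0.2458]

t=0: π = [0.3750, 0.2500, 0.2500, 0.1250]
t=1: π = [0.2321, 0.1964, 0.2857, 0.2857]
t=2: π = [0.2474, 0.2296, 0.2857, 0.2372]
t=3: π = [0.2547, 0.2132, 0.2857, 0.2464]
t=4: π = [0.2490, 0.2192, 0.2857, 0.2461]
t=5: π = [0.2515, 0.2174, 0.2857, 0.2453]
t=6: π = [0.2507, 0.2178, 0.2857, 0.2458]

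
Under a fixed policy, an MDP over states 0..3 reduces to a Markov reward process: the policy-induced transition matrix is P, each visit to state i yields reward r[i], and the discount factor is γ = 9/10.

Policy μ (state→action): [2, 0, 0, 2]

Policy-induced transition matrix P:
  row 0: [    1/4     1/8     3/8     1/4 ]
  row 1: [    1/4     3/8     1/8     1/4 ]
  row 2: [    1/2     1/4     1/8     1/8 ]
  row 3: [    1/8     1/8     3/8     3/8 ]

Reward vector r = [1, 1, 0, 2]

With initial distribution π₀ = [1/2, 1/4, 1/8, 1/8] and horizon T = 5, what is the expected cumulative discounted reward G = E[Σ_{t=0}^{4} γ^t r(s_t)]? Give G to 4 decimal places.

G = 4.0475

t=0: π = [0.5000, 0.2500, 0.1250, 0.1250], E[r] = 1.0000, γ^t·E[r] = 1.000000, running G = 1.000000
t=1: π = [0.2656, 0.2031, 0.2813, 0.2500], E[r] = 0.9688, γ^t·E[r] = 0.871875, running G = 1.871875
t=2: π = [0.2891, 0.2109, 0.2539, 0.2461], E[r] = 0.9922, γ^t·E[r] = 0.803672, running G = 2.675547
t=3: π = [0.2827, 0.2095, 0.2588, 0.2490], E[r] = 0.9902, γ^t·E[r] = 0.721881, running G = 3.397428
t=4: π = [0.2836, 0.2097, 0.2579, 0.2488], E[r] = 0.9908, γ^t·E[r] = 0.650093, running G = 4.047521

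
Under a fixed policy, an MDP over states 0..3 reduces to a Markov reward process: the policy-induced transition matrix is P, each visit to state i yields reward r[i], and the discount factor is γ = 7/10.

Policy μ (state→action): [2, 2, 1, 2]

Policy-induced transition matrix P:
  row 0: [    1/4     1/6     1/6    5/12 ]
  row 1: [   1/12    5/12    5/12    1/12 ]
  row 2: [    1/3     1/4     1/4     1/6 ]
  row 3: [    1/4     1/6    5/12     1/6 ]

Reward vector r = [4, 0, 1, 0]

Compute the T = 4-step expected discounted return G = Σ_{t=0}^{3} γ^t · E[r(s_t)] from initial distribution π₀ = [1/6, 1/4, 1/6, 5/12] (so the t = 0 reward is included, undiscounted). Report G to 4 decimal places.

G = 2.7387

t=0: π = [0.1667, 0.2500, 0.1667, 0.4167], E[r] = 0.8333, γ^t·E[r] = 0.833333, running G = 0.833333
t=1: π = [0.2222, 0.2431, 0.3472, 0.1875], E[r] = 1.2361, γ^t·E[r] = 0.865278, running G = 1.698611
t=2: π = [0.2384, 0.2564, 0.3032, 0.2020], E[r] = 1.2569, γ^t·E[r] = 0.615903, running G = 2.314514
t=3: π = [0.2325, 0.2560, 0.3065, 0.2049], E[r] = 1.2367, γ^t·E[r] = 0.424185, running G = 2.738698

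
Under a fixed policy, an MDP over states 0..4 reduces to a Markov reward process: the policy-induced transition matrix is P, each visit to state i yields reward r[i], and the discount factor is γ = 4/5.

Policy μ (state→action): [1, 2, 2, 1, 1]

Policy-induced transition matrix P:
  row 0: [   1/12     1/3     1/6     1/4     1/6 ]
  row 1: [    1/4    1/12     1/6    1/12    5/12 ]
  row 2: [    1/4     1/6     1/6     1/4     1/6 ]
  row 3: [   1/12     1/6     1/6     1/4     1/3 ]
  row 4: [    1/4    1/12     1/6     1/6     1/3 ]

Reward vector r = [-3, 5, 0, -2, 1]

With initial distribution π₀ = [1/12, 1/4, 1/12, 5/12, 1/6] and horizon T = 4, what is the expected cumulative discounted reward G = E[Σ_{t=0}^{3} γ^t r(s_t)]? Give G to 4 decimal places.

G = 0.6002

t=0: π = [0.0833, 0.2500, 0.0833, 0.4167, 0.1667], E[r] = 0.3333, γ^t·E[r] = 0.333333, running G = 0.333333
t=1: π = [0.1667, 0.1458, 0.1667, 0.1944, 0.3264], E[r] = 0.1667, γ^t·E[r] = 0.133333, running G = 0.466667
t=2: π = [0.1898, 0.1551, 0.1667, 0.1985, 0.2899], E[r] = 0.0990, γ^t·E[r] = 0.063333, running G = 0.530000
t=3: π = [0.1853, 0.1612, 0.1667, 0.2000, 0.2868], E[r] = 0.1371, γ^t·E[r] = 0.070198, running G = 0.600198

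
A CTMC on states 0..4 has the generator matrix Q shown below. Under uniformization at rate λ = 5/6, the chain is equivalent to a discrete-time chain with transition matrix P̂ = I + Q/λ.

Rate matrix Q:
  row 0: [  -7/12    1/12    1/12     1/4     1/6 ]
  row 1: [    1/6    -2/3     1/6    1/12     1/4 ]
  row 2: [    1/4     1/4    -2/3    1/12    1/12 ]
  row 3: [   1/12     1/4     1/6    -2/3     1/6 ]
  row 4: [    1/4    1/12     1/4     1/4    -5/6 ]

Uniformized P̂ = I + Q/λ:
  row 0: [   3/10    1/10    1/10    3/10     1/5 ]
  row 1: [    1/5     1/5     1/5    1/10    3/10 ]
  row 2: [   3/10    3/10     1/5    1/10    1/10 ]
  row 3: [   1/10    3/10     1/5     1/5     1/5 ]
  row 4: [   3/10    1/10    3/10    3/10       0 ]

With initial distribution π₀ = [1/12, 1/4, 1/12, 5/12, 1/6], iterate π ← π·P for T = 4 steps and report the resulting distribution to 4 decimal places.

π = [0.2401, 0.1985, 0.1926, 0.2017, 0.1672]

t=0: π = [0.0833, 0.2500, 0.0833, 0.4167, 0.1667]
t=1: π = [0.1917, 0.2250, 0.2083, 0.1917, 0.1833]
t=2: π = [0.2392, 0.2025, 0.1992, 0.1942, 0.1650]
t=3: π = [0.2409, 0.1989, 0.1926, 0.2003, 0.1673]
t=4: π = [0.2401, 0.1985, 0.1926, 0.2017, 0.1672]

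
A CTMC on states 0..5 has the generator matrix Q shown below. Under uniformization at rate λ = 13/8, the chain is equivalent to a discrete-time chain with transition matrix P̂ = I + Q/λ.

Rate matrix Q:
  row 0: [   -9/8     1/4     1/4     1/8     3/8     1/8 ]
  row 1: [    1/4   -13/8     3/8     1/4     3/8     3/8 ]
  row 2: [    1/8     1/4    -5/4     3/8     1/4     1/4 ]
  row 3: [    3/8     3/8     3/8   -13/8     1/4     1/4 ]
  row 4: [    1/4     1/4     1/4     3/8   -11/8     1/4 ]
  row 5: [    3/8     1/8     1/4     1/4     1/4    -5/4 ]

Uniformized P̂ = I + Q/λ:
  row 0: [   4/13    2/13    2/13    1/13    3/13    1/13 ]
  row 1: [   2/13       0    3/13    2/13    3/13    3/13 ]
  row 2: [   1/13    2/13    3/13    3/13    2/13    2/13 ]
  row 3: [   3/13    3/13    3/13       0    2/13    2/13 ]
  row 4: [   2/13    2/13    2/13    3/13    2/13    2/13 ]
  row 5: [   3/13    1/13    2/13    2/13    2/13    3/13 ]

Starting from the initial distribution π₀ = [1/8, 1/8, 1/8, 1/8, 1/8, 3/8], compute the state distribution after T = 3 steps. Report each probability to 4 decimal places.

π = [0.1930, 0.1320, 0.1896, 0.1449, 0.1792, 0.1614]

t=0: π = [0.1250, 0.1250, 0.1250, 0.1250, 0.1250, 0.3750]
t=1: π = [0.2019, 0.1154, 0.1827, 0.1442, 0.1731, 0.1827]
t=2: π = [0.1960, 0.1331, 0.1879, 0.1435, 0.1783, 0.1612]
t=3: π = [0.1930, 0.1320, 0.1896, 0.1449, 0.1792, 0.1614]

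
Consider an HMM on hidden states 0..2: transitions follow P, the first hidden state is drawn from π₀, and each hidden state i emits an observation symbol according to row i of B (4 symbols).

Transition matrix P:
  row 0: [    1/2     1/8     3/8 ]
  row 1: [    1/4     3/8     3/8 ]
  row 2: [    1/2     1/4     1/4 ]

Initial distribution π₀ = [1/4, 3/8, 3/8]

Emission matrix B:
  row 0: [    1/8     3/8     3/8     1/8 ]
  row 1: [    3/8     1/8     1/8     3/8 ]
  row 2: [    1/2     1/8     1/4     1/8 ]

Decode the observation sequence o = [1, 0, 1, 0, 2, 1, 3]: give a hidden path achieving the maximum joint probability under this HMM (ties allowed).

t=0: δ = [9.375e-02, 4.688e-02, 4.688e-02]  (obs o_0=1)
t=1: δ = [5.859e-03, 6.592e-03, 1.758e-02]  ψ = [0, 1, 0]  (obs o_1=0)
t=2: δ = [3.296e-03, 5.493e-04, 5.493e-04]  ψ = [2, 2, 2]  (obs o_2=1)
t=3: δ = [2.060e-04, 1.545e-04, 6.180e-04]  ψ = [0, 0, 0]  (obs o_3=0)
t=4: δ = [1.159e-04, 1.931e-05, 3.862e-05]  ψ = [2, 2, 2]  (obs o_4=2)
t=5: δ = [2.173e-05, 1.810e-06, 5.431e-06]  ψ = [0, 0, 0]  (obs o_5=1)
t=6: δ = [1.358e-06, 1.018e-06, 1.018e-06]  ψ = [0, 0, 0]  (obs o_6=3)
backtrack: best end state = 0; path = [0, 2, 0, 2, 0, 0, 0]

path = [0, 2, 0, 2, 0, 0, 0]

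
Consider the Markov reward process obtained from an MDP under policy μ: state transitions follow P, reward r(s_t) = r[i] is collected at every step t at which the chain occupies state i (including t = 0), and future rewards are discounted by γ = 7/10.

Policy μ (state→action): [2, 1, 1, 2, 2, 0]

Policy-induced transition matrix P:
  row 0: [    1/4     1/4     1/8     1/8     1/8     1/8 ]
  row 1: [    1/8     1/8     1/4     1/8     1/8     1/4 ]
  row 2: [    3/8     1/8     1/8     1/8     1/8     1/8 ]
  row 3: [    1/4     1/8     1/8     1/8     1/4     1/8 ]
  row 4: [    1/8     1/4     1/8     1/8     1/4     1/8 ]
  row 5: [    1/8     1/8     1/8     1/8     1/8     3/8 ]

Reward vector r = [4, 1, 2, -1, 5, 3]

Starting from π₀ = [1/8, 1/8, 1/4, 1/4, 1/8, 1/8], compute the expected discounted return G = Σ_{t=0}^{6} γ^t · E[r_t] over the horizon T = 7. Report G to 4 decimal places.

G = 7.1574

t=0: π = [0.1250, 0.1250, 0.2500, 0.2500, 0.1250, 0.1250], E[r] = 1.8750, γ^t·E[r] = 1.875000, running G = 1.875000
t=1: π = [0.2344, 0.1563, 0.1406, 0.1250, 0.1719, 0.1719], E[r] = 2.6250, γ^t·E[r] = 1.837500, running G = 3.712500
t=2: π = [0.2051, 0.1758, 0.1445, 0.1250, 0.1621, 0.1875], E[r] = 2.5332, γ^t·E[r] = 1.241270, running G = 4.953770
t=3: π = [0.2024, 0.1709, 0.1470, 0.1250, 0.1609, 0.1938], E[r] = 2.5354, γ^t·E[r] = 0.869642, running G = 5.823412
t=4: π = [0.2027, 0.1704, 0.1464, 0.1250, 0.1607, 0.1948], E[r] = 2.5370, γ^t·E[r] = 0.609123, running G = 6.432535
t=5: π = [0.2025, 0.1704, 0.1463, 0.1250, 0.1607, 0.1950], E[r] = 2.5368, γ^t·E[r] = 0.426365, running G = 6.858900
t=6: π = [0.2025, 0.1704, 0.1463, 0.1250, 0.1607, 0.1951], E[r] = 2.5368, γ^t·E[r] = 0.298455, running G = 7.157356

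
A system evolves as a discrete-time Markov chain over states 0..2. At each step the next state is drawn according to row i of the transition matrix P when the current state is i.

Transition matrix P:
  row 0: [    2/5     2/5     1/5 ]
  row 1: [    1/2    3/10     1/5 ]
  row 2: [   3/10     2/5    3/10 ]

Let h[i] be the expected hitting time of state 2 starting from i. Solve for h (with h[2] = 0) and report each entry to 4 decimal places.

h = [5.0000, 5.0000, 0.0000]

First-step conditioning: h[2] = 0; for i ≠ 2, h[i] = 1 + Σ_k P[i][k]·h[k].
  h[0] = 1 + 2/5·h[0] + 2/5·h[1]
  h[1] = 1 + 1/2·h[0] + 3/10·h[1]
Solving the 2×2 linear system over states ≠ 2 gives exactly h = [5, 5, 0] (h[2] = 0 is the target).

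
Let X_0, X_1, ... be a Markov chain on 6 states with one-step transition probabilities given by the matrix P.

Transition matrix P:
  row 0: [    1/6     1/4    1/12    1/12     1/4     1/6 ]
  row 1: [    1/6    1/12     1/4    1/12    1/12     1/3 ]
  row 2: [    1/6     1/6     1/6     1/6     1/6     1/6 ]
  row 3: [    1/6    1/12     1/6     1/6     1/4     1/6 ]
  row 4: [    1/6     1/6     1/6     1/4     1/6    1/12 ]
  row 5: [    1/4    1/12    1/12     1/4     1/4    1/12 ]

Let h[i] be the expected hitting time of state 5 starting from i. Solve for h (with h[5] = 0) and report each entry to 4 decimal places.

h = [5.5908, 4.7237, 5.6366, 5.7527, 6.1160, 0.0000]

First-step conditioning: h[5] = 0; for i ≠ 5, h[i] = 1 + Σ_k P[i][k]·h[k].
  h[0] = 1 + 1/6·h[0] + 1/4·h[1] + 1/12·h[2] + 1/12·h[3] + 1/4·h[4]
  h[1] = 1 + 1/6·h[0] + 1/12·h[1] + 1/4·h[2] + 1/12·h[3] + 1/12·h[4]
  h[2] = 1 + 1/6·h[0] + 1/6·h[1] + 1/6·h[2] + 1/6·h[3] + 1/6·h[4]
  h[3] = 1 + 1/6·h[0] + 1/12·h[1] + 1/6·h[2] + 1/6·h[3] + 1/4·h[4]
  h[4] = 1 + 1/6·h[0] + 1/6·h[1] + 1/6·h[2] + 1/4·h[3] + 1/6·h[4]
Solving the 5×5 linear system over states ≠ 5 gives exactly h = [3662/655, 3094/655, 3692/655, 3768/655, 4006/655, 0] (h[5] = 0 is the target).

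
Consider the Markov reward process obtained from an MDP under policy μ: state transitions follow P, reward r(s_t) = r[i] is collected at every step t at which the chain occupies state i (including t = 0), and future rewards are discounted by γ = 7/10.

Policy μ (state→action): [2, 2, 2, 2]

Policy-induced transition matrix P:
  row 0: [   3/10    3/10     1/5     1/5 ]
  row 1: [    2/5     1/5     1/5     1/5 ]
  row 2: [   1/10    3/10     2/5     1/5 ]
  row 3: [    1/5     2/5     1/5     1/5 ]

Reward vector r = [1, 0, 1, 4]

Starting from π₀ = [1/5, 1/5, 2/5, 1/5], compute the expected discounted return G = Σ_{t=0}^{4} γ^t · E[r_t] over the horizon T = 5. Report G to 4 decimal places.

t=0: π = [0.2000, 0.2000, 0.4000, 0.2000], E[r] = 1.4000, γ^t·E[r] = 1.400000, running G = 1.400000
t=1: π = [0.2200, 0.3000, 0.2800, 0.2000], E[r] = 1.3000, γ^t·E[r] = 0.910000, running G = 2.310000
t=2: π = [0.2540, 0.2900, 0.2560, 0.2000], E[r] = 1.3100, γ^t·E[r] = 0.641900, running G = 2.951900
t=3: π = [0.2578, 0.2910, 0.2512, 0.2000], E[r] = 1.3090, γ^t·E[r] = 0.448987, running G = 3.400887
t=4: π = [0.2589, 0.2909, 0.2502, 0.2000], E[r] = 1.3091, γ^t·E[r] = 0.314315, running G = 3.715202

G = 3.7152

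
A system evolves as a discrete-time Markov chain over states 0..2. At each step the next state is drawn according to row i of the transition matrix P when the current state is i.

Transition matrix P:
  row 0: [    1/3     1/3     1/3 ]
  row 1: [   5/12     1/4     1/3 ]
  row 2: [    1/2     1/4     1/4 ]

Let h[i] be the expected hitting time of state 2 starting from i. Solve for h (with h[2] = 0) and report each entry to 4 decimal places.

First-step conditioning: h[2] = 0; for i ≠ 2, h[i] = 1 + Σ_k P[i][k]·h[k].
  h[0] = 1 + 1/3·h[0] + 1/3·h[1]
  h[1] = 1 + 5/12·h[0] + 1/4·h[1]
Solving the 2×2 linear system over states ≠ 2 gives exactly h = [3, 3, 0] (h[2] = 0 is the target).

h = [3.0000, 3.0000, 0.0000]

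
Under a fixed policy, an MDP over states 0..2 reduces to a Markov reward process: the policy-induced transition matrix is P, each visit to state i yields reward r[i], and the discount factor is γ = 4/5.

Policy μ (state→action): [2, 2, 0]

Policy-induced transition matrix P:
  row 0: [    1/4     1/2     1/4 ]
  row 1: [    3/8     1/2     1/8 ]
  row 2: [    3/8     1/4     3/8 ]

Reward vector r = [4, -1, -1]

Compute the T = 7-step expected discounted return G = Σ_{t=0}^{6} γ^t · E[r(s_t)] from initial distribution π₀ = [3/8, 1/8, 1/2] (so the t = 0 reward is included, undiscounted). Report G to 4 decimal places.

t=0: π = [0.3750, 0.1250, 0.5000], E[r] = 0.8750, γ^t·E[r] = 0.875000, running G = 0.875000
t=1: π = [0.3281, 0.3750, 0.2969], E[r] = 0.6406, γ^t·E[r] = 0.512500, running G = 1.387500
t=2: π = [0.3340, 0.4258, 0.2402], E[r] = 0.6699, γ^t·E[r] = 0.428750, running G = 1.816250
t=3: π = [0.3333, 0.4399, 0.2268], E[r] = 0.6663, γ^t·E[r] = 0.341125, running G = 2.157375
t=4: π = [0.3333, 0.4433, 0.2234], E[r] = 0.6667, γ^t·E[r] = 0.273088, running G = 2.430463
t=5: π = [0.3333, 0.4442, 0.2225], E[r] = 0.6667, γ^t·E[r] = 0.218451, running G = 2.648914
t=6: π = [0.3333, 0.4444, 0.2223], E[r] = 0.6667, γ^t·E[r] = 0.174763, running G = 2.823677

G = 2.8237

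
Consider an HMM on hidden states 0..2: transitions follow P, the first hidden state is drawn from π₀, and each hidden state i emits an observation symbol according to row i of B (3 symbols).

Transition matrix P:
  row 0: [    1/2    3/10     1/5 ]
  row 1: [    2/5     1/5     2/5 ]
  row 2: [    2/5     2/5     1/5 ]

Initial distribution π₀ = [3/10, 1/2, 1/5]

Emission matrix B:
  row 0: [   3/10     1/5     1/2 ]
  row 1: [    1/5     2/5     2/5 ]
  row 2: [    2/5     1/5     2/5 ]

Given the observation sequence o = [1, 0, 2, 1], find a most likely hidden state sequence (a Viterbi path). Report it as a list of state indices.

t=0: δ = [6.000e-02, 2.000e-01, 4.000e-02]  (obs o_0=1)
t=1: δ = [2.400e-02, 8.000e-03, 3.200e-02]  ψ = [1, 1, 1]  (obs o_1=0)
t=2: δ = [6.400e-03, 5.120e-03, 2.560e-03]  ψ = [2, 2, 2]  (obs o_2=2)
t=3: δ = [6.400e-04, 7.680e-04, 4.096e-04]  ψ = [0, 0, 1]  (obs o_3=1)
backtrack: best end state = 1; path = [1, 2, 0, 1]

path = [1, 2, 0, 1]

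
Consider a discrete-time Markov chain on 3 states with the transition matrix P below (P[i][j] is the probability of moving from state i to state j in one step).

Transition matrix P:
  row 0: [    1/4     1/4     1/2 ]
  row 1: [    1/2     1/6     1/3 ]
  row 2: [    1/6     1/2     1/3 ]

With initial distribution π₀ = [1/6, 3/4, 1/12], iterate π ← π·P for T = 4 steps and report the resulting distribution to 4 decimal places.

t=0: π = [0.1667, 0.7500, 0.0833]
t=1: π = [0.4306, 0.2083, 0.3611]
t=2: π = [0.2720, 0.3229, 0.4051]
t=3: π = [0.2970, 0.3244, 0.3787]
t=4: π = [0.2995, 0.3176, 0.3828]

π = [0.2995, 0.3176, 0.3828]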